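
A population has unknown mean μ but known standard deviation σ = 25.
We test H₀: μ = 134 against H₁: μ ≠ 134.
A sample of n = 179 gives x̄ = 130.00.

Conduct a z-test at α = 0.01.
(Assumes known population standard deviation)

Answer: z = -2.1406, fail to reject H₀

Derivation:
Standard error: SE = σ/√n = 25/√179 = 1.8686
z-statistic: z = (x̄ - μ₀)/SE = (130.00 - 134)/1.8686 = -2.1406
Critical value: ±2.576
p-value = 0.0323
Decision: fail to reject H₀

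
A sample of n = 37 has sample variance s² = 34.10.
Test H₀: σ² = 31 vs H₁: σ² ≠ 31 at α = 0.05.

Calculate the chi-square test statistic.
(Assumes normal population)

df = n - 1 = 36
χ² = (n-1)s²/σ₀² = 36×34.10/31 = 39.6000
Critical values: χ²_{0.975,36} = 21.336, χ²_{0.025,36} = 54.437
Rejection region: χ² < 21.336 or χ² > 54.437
Decision: fail to reject H₀

Answer: χ² = 39.6000, fail to reject H₀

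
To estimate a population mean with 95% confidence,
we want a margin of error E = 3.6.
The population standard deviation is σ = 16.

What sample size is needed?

Answer: n = 76

Derivation:
z_0.025 = 1.960
n = (z×σ/E)² = (1.960×16/3.6)²
n = 75.8835
Round up: n = 76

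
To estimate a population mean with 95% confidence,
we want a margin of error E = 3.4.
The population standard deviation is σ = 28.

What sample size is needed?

z_0.025 = 1.960
n = (z×σ/E)² = (1.960×28/3.4)²
n = 260.5376
Round up: n = 261

Answer: n = 261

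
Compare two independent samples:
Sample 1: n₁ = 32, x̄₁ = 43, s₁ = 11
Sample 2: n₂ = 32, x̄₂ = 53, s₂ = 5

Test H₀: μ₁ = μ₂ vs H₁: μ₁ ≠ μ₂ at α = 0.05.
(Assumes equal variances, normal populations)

Pooled variance: s²_p = [31×11² + 31×5²]/(62) = 73.0000
s_p = 8.5440
SE = s_p×√(1/n₁ + 1/n₂) = 8.5440×√(1/32 + 1/32) = 2.1360
t = (x̄₁ - x̄₂)/SE = (43 - 53)/2.1360 = -4.6816
df = 62, t-critical = ±1.999
Decision: reject H₀

Answer: t = -4.6816, reject H₀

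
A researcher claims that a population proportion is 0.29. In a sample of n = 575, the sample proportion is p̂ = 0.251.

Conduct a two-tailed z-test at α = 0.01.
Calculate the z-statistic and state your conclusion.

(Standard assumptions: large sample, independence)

H₀: p = 0.29, H₁: p ≠ 0.29
Standard error: SE = √(p₀(1-p₀)/n) = √(0.29×0.71/575) = 0.018923
z-statistic: z = (p̂ - p₀)/SE = (0.251 - 0.29)/0.018923 = -2.0610
Critical value: z_0.005 = ±2.576
p-value = 0.0393
Decision: fail to reject H₀ at α = 0.01

Answer: z = -2.0610, fail to reject H₀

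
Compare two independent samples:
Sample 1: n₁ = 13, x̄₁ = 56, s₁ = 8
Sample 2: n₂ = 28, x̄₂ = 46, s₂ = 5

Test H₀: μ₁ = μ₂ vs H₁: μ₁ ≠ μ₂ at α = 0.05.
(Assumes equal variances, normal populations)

Pooled variance: s²_p = [12×8² + 27×5²]/(39) = 37.0000
s_p = 6.0828
SE = s_p×√(1/n₁ + 1/n₂) = 6.0828×√(1/13 + 1/28) = 2.0415
t = (x̄₁ - x̄₂)/SE = (56 - 46)/2.0415 = 4.8984
df = 39, t-critical = ±2.023
Decision: reject H₀

Answer: t = 4.8984, reject H₀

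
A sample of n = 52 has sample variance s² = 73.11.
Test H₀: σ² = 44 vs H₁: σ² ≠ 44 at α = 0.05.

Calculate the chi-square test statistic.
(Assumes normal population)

df = n - 1 = 51
χ² = (n-1)s²/σ₀² = 51×73.11/44 = 84.7411
Critical values: χ²_{0.975,51} = 33.162, χ²_{0.025,51} = 72.616
Rejection region: χ² < 33.162 or χ² > 72.616
Decision: reject H₀

Answer: χ² = 84.7411, reject H₀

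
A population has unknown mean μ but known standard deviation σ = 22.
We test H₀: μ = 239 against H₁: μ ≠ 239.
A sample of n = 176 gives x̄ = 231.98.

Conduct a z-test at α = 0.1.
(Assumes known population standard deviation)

Answer: z = -4.2333, reject H₀

Derivation:
Standard error: SE = σ/√n = 22/√176 = 1.6583
z-statistic: z = (x̄ - μ₀)/SE = (231.98 - 239)/1.6583 = -4.2333
Critical value: ±1.645
p-value < 0.0001
Decision: reject H₀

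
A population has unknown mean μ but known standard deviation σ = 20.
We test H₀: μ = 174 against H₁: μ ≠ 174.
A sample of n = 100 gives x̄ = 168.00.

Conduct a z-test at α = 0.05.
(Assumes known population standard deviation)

Answer: z = -3.0000, reject H₀

Derivation:
Standard error: SE = σ/√n = 20/√100 = 2.0000
z-statistic: z = (x̄ - μ₀)/SE = (168.00 - 174)/2.0000 = -3.0000
Critical value: ±1.960
p-value = 0.0027
Decision: reject H₀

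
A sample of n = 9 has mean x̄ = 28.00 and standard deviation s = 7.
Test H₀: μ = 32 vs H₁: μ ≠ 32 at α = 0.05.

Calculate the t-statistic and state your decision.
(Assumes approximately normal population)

Answer: t = -1.7143, fail to reject H₀

Derivation:
df = n - 1 = 8
SE = s/√n = 7/√9 = 2.3333
t = (x̄ - μ₀)/SE = (28.00 - 32)/2.3333 = -1.7143
Critical value: t_{0.025,8} = ±2.306
p-value ≈ 0.1248
Decision: fail to reject H₀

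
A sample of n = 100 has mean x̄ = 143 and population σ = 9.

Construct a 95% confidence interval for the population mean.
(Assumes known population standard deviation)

Confidence level: 95%, α = 0.05
z_0.025 = 1.960
SE = σ/√n = 9/√100 = 0.9000
Margin of error = 1.960 × 0.9000 = 1.7640
CI: x̄ ± margin = 143 ± 1.7640
CI: (141.2360, 144.7640)

Answer: (141.2360, 144.7640)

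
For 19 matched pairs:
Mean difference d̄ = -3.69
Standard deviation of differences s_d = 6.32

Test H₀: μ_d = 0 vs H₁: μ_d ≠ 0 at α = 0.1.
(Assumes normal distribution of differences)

df = n - 1 = 18
SE = s_d/√n = 6.32/√19 = 1.4499
t = d̄/SE = -3.69/1.4499 = -2.5450
Critical value: t_{0.05,18} = ±1.734
p-value ≈ 0.0203
Decision: reject H₀

Answer: t = -2.5450, reject H₀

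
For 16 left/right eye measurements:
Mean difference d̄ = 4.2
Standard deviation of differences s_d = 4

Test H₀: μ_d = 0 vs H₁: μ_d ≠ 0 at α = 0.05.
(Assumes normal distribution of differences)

Answer: t = 4.2000, reject H₀

Derivation:
df = n - 1 = 15
SE = s_d/√n = 4/√16 = 1.0000
t = d̄/SE = 4.2/1.0000 = 4.2000
Critical value: t_{0.025,15} = ±2.131
p-value ≈ 0.0008
Decision: reject H₀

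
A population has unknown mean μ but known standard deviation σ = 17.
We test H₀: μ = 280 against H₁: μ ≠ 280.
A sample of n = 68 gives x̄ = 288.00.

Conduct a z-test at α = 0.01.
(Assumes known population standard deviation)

Answer: z = 3.8805, reject H₀

Derivation:
Standard error: SE = σ/√n = 17/√68 = 2.0616
z-statistic: z = (x̄ - μ₀)/SE = (288.00 - 280)/2.0616 = 3.8805
Critical value: ±2.576
p-value = 0.0001
Decision: reject H₀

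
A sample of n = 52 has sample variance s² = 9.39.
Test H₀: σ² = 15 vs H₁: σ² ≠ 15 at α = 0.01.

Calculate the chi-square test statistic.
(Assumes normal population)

Answer: χ² = 31.9260, fail to reject H₀

Derivation:
df = n - 1 = 51
χ² = (n-1)s²/σ₀² = 51×9.39/15 = 31.9260
Critical values: χ²_{0.995,51} = 28.735, χ²_{0.005,51} = 80.747
Rejection region: χ² < 28.735 or χ² > 80.747
Decision: fail to reject H₀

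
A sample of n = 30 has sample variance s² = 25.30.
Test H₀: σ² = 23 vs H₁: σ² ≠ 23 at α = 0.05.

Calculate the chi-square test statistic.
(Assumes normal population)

Answer: χ² = 31.9000, fail to reject H₀

Derivation:
df = n - 1 = 29
χ² = (n-1)s²/σ₀² = 29×25.30/23 = 31.9000
Critical values: χ²_{0.975,29} = 16.047, χ²_{0.025,29} = 45.722
Rejection region: χ² < 16.047 or χ² > 45.722
Decision: fail to reject H₀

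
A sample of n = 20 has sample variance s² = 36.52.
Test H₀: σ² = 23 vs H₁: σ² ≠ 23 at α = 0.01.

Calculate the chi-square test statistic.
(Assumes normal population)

Answer: χ² = 30.1687, fail to reject H₀

Derivation:
df = n - 1 = 19
χ² = (n-1)s²/σ₀² = 19×36.52/23 = 30.1687
Critical values: χ²_{0.995,19} = 6.844, χ²_{0.005,19} = 38.582
Rejection region: χ² < 6.844 or χ² > 38.582
Decision: fail to reject H₀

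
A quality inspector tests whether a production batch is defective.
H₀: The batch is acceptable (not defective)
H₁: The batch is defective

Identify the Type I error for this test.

A Type I error (probability α) occurs when we reject a true H₀.
A Type II error (probability β) occurs when we fail to reject a false H₀.

Answer: Rejecting an acceptable batch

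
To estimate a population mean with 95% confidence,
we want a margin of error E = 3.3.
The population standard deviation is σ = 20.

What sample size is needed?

z_0.025 = 1.960
n = (z×σ/E)² = (1.960×20/3.3)²
n = 141.1056
Round up: n = 142

Answer: n = 142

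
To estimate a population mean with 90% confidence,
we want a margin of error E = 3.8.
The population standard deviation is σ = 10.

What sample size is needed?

z_0.05 = 1.645
n = (z×σ/E)² = (1.645×10/3.8)²
n = 18.7398
Round up: n = 19

Answer: n = 19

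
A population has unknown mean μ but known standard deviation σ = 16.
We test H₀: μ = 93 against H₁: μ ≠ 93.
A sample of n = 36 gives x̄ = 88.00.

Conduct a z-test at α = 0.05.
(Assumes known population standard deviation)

Answer: z = -1.8750, fail to reject H₀

Derivation:
Standard error: SE = σ/√n = 16/√36 = 2.6667
z-statistic: z = (x̄ - μ₀)/SE = (88.00 - 93)/2.6667 = -1.8750
Critical value: ±1.960
p-value = 0.0608
Decision: fail to reject H₀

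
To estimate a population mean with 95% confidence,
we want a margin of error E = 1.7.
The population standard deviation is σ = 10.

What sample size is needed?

z_0.025 = 1.960
n = (z×σ/E)² = (1.960×10/1.7)²
n = 132.9273
Round up: n = 133

Answer: n = 133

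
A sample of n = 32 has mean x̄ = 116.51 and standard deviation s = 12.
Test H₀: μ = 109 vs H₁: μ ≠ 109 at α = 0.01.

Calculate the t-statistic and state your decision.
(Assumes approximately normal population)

df = n - 1 = 31
SE = s/√n = 12/√32 = 2.1213
t = (x̄ - μ₀)/SE = (116.51 - 109)/2.1213 = 3.5403
Critical value: t_{0.005,31} = ±2.744
p-value ≈ 0.0013
Decision: reject H₀

Answer: t = 3.5403, reject H₀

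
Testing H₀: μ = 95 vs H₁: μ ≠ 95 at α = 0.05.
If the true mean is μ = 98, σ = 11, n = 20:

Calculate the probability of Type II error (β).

SE = σ/√n = 11/√20 = 2.4597
Critical values: μ₀ ± z_0.025×SE = 95 ± 1.960×2.4597
Acceptance region: (90.1790, 99.8210)
Under H₁ (μ = 98): z_high = (99.8210 - 98)/2.4597 = 0.7403, z_low = (90.1790 - 98)/2.4597 = -3.1797
β = P(not reject | H₁) = Φ(0.7403) - Φ(-3.1797) ≈ 0.7697

Answer: β ≈ 0.7697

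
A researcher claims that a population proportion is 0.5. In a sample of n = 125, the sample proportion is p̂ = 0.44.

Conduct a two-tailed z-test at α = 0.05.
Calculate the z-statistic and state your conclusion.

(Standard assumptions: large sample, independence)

Answer: z = -1.3417, fail to reject H₀

Derivation:
H₀: p = 0.5, H₁: p ≠ 0.5
Standard error: SE = √(p₀(1-p₀)/n) = √(0.5×0.5/125) = 0.044721
z-statistic: z = (p̂ - p₀)/SE = (0.44 - 0.5)/0.044721 = -1.3417
Critical value: z_0.025 = ±1.960
p-value = 0.1797
Decision: fail to reject H₀ at α = 0.05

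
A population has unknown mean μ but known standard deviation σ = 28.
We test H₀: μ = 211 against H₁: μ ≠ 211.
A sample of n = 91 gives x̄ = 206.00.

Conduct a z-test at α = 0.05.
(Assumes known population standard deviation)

Answer: z = -1.7035, fail to reject H₀

Derivation:
Standard error: SE = σ/√n = 28/√91 = 2.9352
z-statistic: z = (x̄ - μ₀)/SE = (206.00 - 211)/2.9352 = -1.7035
Critical value: ±1.960
p-value = 0.0885
Decision: fail to reject H₀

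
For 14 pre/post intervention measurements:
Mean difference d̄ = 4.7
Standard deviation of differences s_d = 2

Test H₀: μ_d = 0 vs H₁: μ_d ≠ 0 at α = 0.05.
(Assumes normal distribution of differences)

df = n - 1 = 13
SE = s_d/√n = 2/√14 = 0.5345
t = d̄/SE = 4.7/0.5345 = 8.7933
Critical value: t_{0.025,13} = ±2.160
p-value < 0.0001
Decision: reject H₀

Answer: t = 8.7933, reject H₀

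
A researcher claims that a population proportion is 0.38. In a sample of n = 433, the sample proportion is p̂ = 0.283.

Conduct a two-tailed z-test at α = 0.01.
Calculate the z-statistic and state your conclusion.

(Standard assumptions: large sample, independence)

H₀: p = 0.38, H₁: p ≠ 0.38
Standard error: SE = √(p₀(1-p₀)/n) = √(0.38×0.62/433) = 0.023326
z-statistic: z = (p̂ - p₀)/SE = (0.283 - 0.38)/0.023326 = -4.1584
Critical value: z_0.005 = ±2.576
p-value < 0.0001
Decision: reject H₀ at α = 0.01

Answer: z = -4.1584, reject H₀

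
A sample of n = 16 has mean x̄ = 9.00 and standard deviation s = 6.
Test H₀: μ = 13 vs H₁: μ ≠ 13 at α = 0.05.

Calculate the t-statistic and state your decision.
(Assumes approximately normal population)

df = n - 1 = 15
SE = s/√n = 6/√16 = 1.5000
t = (x̄ - μ₀)/SE = (9.00 - 13)/1.5000 = -2.6667
Critical value: t_{0.025,15} = ±2.131
p-value ≈ 0.0176
Decision: reject H₀

Answer: t = -2.6667, reject H₀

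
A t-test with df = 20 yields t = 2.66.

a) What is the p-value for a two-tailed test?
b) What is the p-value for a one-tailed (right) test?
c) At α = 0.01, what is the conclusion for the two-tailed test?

Answer: a) 0.0150, b) 0.0075, c) fail to reject H₀

Derivation:
Using t-distribution with df = 20:
a) Two-tailed: p = 2×P(T > 2.66) = 0.0150
b) One-tailed: p = P(T > 2.66) = 0.0075
c) 0.0150 ≥ 0.01, fail to reject H₀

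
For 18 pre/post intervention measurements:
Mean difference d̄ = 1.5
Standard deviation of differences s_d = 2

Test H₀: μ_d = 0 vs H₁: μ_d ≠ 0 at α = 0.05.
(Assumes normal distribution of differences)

df = n - 1 = 17
SE = s_d/√n = 2/√18 = 0.4714
t = d̄/SE = 1.5/0.4714 = 3.1820
Critical value: t_{0.025,17} = ±2.110
p-value ≈ 0.0055
Decision: reject H₀

Answer: t = 3.1820, reject H₀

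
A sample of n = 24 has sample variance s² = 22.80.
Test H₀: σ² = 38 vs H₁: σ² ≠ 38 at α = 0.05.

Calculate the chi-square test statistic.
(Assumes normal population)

df = n - 1 = 23
χ² = (n-1)s²/σ₀² = 23×22.80/38 = 13.8000
Critical values: χ²_{0.975,23} = 11.689, χ²_{0.025,23} = 38.076
Rejection region: χ² < 11.689 or χ² > 38.076
Decision: fail to reject H₀

Answer: χ² = 13.8000, fail to reject H₀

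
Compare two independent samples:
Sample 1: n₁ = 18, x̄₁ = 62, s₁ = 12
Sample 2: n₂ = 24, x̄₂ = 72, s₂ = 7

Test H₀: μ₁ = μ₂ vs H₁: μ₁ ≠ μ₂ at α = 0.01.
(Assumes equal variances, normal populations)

Answer: t = -3.3925, reject H₀

Derivation:
Pooled variance: s²_p = [17×12² + 23×7²]/(40) = 89.3750
s_p = 9.4538
SE = s_p×√(1/n₁ + 1/n₂) = 9.4538×√(1/18 + 1/24) = 2.9477
t = (x̄₁ - x̄₂)/SE = (62 - 72)/2.9477 = -3.3925
df = 40, t-critical = ±2.704
Decision: reject H₀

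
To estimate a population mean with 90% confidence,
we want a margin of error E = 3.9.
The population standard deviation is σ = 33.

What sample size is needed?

z_0.05 = 1.645
n = (z×σ/E)² = (1.645×33/3.9)²
n = 193.7450
Round up: n = 194

Answer: n = 194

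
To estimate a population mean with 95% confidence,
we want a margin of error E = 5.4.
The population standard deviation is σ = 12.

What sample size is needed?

Answer: n = 19

Derivation:
z_0.025 = 1.960
n = (z×σ/E)² = (1.960×12/5.4)²
n = 18.9709
Round up: n = 19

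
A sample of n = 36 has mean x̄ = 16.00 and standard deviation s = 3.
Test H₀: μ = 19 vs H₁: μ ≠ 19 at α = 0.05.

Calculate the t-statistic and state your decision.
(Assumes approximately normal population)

Answer: t = -6.0000, reject H₀

Derivation:
df = n - 1 = 35
SE = s/√n = 3/√36 = 0.5000
t = (x̄ - μ₀)/SE = (16.00 - 19)/0.5000 = -6.0000
Critical value: t_{0.025,35} = ±2.030
p-value < 0.0001
Decision: reject H₀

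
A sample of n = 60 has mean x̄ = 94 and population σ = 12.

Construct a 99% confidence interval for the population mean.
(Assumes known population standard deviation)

Confidence level: 99%, α = 0.01
z_0.005 = 2.576
SE = σ/√n = 12/√60 = 1.5492
Margin of error = 2.576 × 1.5492 = 3.9907
CI: x̄ ± margin = 94 ± 3.9907
CI: (90.0093, 97.9907)

Answer: (90.0093, 97.9907)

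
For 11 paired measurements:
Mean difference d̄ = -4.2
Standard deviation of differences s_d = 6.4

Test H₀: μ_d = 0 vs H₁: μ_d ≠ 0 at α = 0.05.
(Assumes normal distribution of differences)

Answer: t = -2.1765, fail to reject H₀

Derivation:
df = n - 1 = 10
SE = s_d/√n = 6.4/√11 = 1.9297
t = d̄/SE = -4.2/1.9297 = -2.1765
Critical value: t_{0.025,10} = ±2.228
p-value ≈ 0.0546
Decision: fail to reject H₀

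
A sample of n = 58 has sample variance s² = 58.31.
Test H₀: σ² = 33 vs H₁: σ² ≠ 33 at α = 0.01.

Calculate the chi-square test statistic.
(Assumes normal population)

Answer: χ² = 100.7173, reject H₀

Derivation:
df = n - 1 = 57
χ² = (n-1)s²/σ₀² = 57×58.31/33 = 100.7173
Critical values: χ²_{0.995,57} = 33.248, χ²_{0.005,57} = 88.236
Rejection region: χ² < 33.248 or χ² > 88.236
Decision: reject H₀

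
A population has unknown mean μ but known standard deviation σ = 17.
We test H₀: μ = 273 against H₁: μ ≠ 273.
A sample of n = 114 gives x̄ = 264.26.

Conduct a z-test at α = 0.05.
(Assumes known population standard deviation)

Standard error: SE = σ/√n = 17/√114 = 1.5922
z-statistic: z = (x̄ - μ₀)/SE = (264.26 - 273)/1.5922 = -5.4893
Critical value: ±1.960
p-value < 0.0001
Decision: reject H₀

Answer: z = -5.4893, reject H₀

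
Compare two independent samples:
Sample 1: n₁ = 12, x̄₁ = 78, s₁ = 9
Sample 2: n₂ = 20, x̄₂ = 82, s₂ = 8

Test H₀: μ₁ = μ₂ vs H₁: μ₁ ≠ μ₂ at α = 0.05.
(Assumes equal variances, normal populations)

Answer: t = -1.3071, fail to reject H₀

Derivation:
Pooled variance: s²_p = [11×9² + 19×8²]/(30) = 70.2333
s_p = 8.3805
SE = s_p×√(1/n₁ + 1/n₂) = 8.3805×√(1/12 + 1/20) = 3.0601
t = (x̄₁ - x̄₂)/SE = (78 - 82)/3.0601 = -1.3071
df = 30, t-critical = ±2.042
Decision: fail to reject H₀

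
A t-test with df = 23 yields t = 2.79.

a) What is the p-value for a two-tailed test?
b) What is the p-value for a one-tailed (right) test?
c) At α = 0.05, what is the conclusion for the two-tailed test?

Answer: a) 0.0104, b) 0.0052, c) reject H₀

Derivation:
Using t-distribution with df = 23:
a) Two-tailed: p = 2×P(T > 2.79) = 0.0104
b) One-tailed: p = P(T > 2.79) = 0.0052
c) 0.0104 < 0.05, reject H₀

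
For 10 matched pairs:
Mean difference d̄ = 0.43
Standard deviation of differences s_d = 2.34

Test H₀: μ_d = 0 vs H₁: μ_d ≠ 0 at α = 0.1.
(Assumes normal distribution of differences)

Answer: t = 0.5811, fail to reject H₀

Derivation:
df = n - 1 = 9
SE = s_d/√n = 2.34/√10 = 0.7400
t = d̄/SE = 0.43/0.7400 = 0.5811
Critical value: t_{0.05,9} = ±1.833
p-value ≈ 0.5754
Decision: fail to reject H₀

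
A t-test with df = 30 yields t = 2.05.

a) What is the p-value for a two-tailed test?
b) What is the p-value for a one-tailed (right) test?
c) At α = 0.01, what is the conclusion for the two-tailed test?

Answer: a) 0.0492, b) 0.0246, c) fail to reject H₀

Derivation:
Using t-distribution with df = 30:
a) Two-tailed: p = 2×P(T > 2.05) = 0.0492
b) One-tailed: p = P(T > 2.05) = 0.0246
c) 0.0492 ≥ 0.01, fail to reject H₀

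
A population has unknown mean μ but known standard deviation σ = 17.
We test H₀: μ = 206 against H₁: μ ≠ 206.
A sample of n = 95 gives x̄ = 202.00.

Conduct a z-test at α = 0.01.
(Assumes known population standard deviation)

Answer: z = -2.2933, fail to reject H₀

Derivation:
Standard error: SE = σ/√n = 17/√95 = 1.7442
z-statistic: z = (x̄ - μ₀)/SE = (202.00 - 206)/1.7442 = -2.2933
Critical value: ±2.576
p-value = 0.0218
Decision: fail to reject H₀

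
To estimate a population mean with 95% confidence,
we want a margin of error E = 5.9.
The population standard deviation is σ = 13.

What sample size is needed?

z_0.025 = 1.960
n = (z×σ/E)² = (1.960×13/5.9)²
n = 18.6507
Round up: n = 19

Answer: n = 19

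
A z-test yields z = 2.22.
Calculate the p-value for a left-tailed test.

For z = 2.22:
p = P(Z < 2.22) = Φ(2.22) = 0.9868

Answer: p-value ≈ 0.9868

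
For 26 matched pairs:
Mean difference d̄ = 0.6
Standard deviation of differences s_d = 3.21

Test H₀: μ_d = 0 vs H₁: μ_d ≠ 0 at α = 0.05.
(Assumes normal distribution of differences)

df = n - 1 = 25
SE = s_d/√n = 3.21/√26 = 0.6295
t = d̄/SE = 0.6/0.6295 = 0.9531
Critical value: t_{0.025,25} = ±2.060
p-value ≈ 0.3497
Decision: fail to reject H₀

Answer: t = 0.9531, fail to reject H₀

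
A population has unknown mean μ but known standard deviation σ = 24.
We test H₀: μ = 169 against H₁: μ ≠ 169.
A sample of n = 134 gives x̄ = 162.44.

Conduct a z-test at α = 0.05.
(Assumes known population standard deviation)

Standard error: SE = σ/√n = 24/√134 = 2.0733
z-statistic: z = (x̄ - μ₀)/SE = (162.44 - 169)/2.0733 = -3.1640
Critical value: ±1.960
p-value = 0.0016
Decision: reject H₀

Answer: z = -3.1640, reject H₀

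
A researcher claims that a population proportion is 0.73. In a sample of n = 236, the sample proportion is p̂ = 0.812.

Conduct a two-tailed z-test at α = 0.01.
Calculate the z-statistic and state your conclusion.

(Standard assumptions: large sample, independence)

H₀: p = 0.73, H₁: p ≠ 0.73
Standard error: SE = √(p₀(1-p₀)/n) = √(0.73×0.27/236) = 0.028899
z-statistic: z = (p̂ - p₀)/SE = (0.812 - 0.73)/0.028899 = 2.8375
Critical value: z_0.005 = ±2.576
p-value = 0.0045
Decision: reject H₀ at α = 0.01

Answer: z = 2.8375, reject H₀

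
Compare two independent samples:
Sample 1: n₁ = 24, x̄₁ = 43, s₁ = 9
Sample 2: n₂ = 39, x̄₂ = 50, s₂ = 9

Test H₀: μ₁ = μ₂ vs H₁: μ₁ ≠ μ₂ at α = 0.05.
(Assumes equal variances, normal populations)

Pooled variance: s²_p = [23×9² + 38×9²]/(61) = 81.0000
s_p = 9.0000
SE = s_p×√(1/n₁ + 1/n₂) = 9.0000×√(1/24 + 1/39) = 2.3349
t = (x̄₁ - x̄₂)/SE = (43 - 50)/2.3349 = -2.9980
df = 61, t-critical = ±2.000
Decision: reject H₀

Answer: t = -2.9980, reject H₀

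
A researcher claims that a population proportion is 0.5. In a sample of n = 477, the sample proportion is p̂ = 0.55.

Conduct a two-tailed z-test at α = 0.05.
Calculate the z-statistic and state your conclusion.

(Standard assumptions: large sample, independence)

Answer: z = 2.1841, reject H₀

Derivation:
H₀: p = 0.5, H₁: p ≠ 0.5
Standard error: SE = √(p₀(1-p₀)/n) = √(0.5×0.5/477) = 0.022893
z-statistic: z = (p̂ - p₀)/SE = (0.55 - 0.5)/0.022893 = 2.1841
Critical value: z_0.025 = ±1.960
p-value = 0.0290
Decision: reject H₀ at α = 0.05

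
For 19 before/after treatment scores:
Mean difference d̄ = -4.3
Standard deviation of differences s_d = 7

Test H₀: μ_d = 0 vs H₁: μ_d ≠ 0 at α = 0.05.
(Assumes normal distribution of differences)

Answer: t = -2.6776, reject H₀

Derivation:
df = n - 1 = 18
SE = s_d/√n = 7/√19 = 1.6059
t = d̄/SE = -4.3/1.6059 = -2.6776
Critical value: t_{0.025,18} = ±2.101
p-value ≈ 0.0154
Decision: reject H₀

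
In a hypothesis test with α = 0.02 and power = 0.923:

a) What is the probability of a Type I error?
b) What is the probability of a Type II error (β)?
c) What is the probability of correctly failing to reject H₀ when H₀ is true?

a) Type I error probability = α = 0.02
b) Power = P(reject H₀ | H₁ true) = 1 - β = 0.923, so Type II error probability = β = 1 - Power = 0.077
c) P(fail to reject H₀ | H₀ true) = 1 - α = 0.98

Answer: a) 0.02, b) 0.077, c) 0.98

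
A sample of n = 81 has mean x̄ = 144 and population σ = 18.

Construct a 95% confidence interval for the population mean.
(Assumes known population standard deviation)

Answer: (140.0800, 147.9200)

Derivation:
Confidence level: 95%, α = 0.05
z_0.025 = 1.960
SE = σ/√n = 18/√81 = 2.0000
Margin of error = 1.960 × 2.0000 = 3.9200
CI: x̄ ± margin = 144 ± 3.9200
CI: (140.0800, 147.9200)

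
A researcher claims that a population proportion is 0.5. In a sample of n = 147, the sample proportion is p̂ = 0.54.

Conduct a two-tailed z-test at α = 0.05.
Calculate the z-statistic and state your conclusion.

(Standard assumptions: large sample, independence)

H₀: p = 0.5, H₁: p ≠ 0.5
Standard error: SE = √(p₀(1-p₀)/n) = √(0.5×0.5/147) = 0.041239
z-statistic: z = (p̂ - p₀)/SE = (0.54 - 0.5)/0.041239 = 0.9700
Critical value: z_0.025 = ±1.960
p-value = 0.3320
Decision: fail to reject H₀ at α = 0.05

Answer: z = 0.9700, fail to reject H₀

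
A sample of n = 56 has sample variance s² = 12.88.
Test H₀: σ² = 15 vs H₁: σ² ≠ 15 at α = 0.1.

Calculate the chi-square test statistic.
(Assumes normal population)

Answer: χ² = 47.2267, fail to reject H₀

Derivation:
df = n - 1 = 55
χ² = (n-1)s²/σ₀² = 55×12.88/15 = 47.2267
Critical values: χ²_{0.95,55} = 38.958, χ²_{0.05,55} = 73.311
Rejection region: χ² < 38.958 or χ² > 73.311
Decision: fail to reject H₀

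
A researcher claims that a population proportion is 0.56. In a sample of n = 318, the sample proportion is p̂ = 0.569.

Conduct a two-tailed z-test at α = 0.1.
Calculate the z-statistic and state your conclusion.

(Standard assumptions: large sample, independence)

Answer: z = 0.3233, fail to reject H₀

Derivation:
H₀: p = 0.56, H₁: p ≠ 0.56
Standard error: SE = √(p₀(1-p₀)/n) = √(0.56×0.44/318) = 0.027836
z-statistic: z = (p̂ - p₀)/SE = (0.569 - 0.56)/0.027836 = 0.3233
Critical value: z_0.05 = ±1.645
p-value = 0.7465
Decision: fail to reject H₀ at α = 0.1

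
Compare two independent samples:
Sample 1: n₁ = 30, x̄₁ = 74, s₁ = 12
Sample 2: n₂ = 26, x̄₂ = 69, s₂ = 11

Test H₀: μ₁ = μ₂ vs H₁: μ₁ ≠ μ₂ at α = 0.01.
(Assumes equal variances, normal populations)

Pooled variance: s²_p = [29×12² + 25×11²]/(54) = 133.3519
s_p = 11.5478
SE = s_p×√(1/n₁ + 1/n₂) = 11.5478×√(1/30 + 1/26) = 3.0942
t = (x̄₁ - x̄₂)/SE = (74 - 69)/3.0942 = 1.6159
df = 54, t-critical = ±2.670
Decision: fail to reject H₀

Answer: t = 1.6159, fail to reject H₀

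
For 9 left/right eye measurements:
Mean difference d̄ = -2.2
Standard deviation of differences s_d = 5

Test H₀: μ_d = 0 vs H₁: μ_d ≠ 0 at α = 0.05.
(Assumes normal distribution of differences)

df = n - 1 = 8
SE = s_d/√n = 5/√9 = 1.6667
t = d̄/SE = -2.2/1.6667 = -1.3200
Critical value: t_{0.025,8} = ±2.306
p-value ≈ 0.2234
Decision: fail to reject H₀

Answer: t = -1.3200, fail to reject H₀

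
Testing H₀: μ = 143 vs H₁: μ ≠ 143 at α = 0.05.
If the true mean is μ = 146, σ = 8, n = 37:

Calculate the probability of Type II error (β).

SE = σ/√n = 8/√37 = 1.3152
Critical values: μ₀ ± z_0.025×SE = 143 ± 1.960×1.3152
Acceptance region: (140.4222, 145.5778)
Under H₁ (μ = 146): z_high = (145.5778 - 146)/1.3152 = -0.3210, z_low = (140.4222 - 146)/1.3152 = -4.2410
β = P(not reject | H₁) = Φ(-0.3210) - Φ(-4.2410) ≈ 0.3741

Answer: β ≈ 0.3741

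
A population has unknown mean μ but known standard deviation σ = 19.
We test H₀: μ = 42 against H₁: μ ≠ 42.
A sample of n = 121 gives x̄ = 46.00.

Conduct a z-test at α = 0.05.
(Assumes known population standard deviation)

Standard error: SE = σ/√n = 19/√121 = 1.7273
z-statistic: z = (x̄ - μ₀)/SE = (46.00 - 42)/1.7273 = 2.3158
Critical value: ±1.960
p-value = 0.0206
Decision: reject H₀

Answer: z = 2.3158, reject H₀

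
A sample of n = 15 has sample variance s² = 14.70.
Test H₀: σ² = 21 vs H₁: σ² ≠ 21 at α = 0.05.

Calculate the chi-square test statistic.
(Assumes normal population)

Answer: χ² = 9.8000, fail to reject H₀

Derivation:
df = n - 1 = 14
χ² = (n-1)s²/σ₀² = 14×14.70/21 = 9.8000
Critical values: χ²_{0.975,14} = 5.629, χ²_{0.025,14} = 26.119
Rejection region: χ² < 5.629 or χ² > 26.119
Decision: fail to reject H₀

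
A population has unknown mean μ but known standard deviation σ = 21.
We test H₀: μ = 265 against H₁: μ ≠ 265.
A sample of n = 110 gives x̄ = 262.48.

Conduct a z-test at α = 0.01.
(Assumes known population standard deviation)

Answer: z = -1.2586, fail to reject H₀

Derivation:
Standard error: SE = σ/√n = 21/√110 = 2.0023
z-statistic: z = (x̄ - μ₀)/SE = (262.48 - 265)/2.0023 = -1.2586
Critical value: ±2.576
p-value = 0.2082
Decision: fail to reject H₀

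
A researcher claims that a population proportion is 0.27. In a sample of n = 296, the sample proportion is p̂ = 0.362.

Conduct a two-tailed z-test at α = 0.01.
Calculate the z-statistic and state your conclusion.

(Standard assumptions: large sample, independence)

Answer: z = 3.5652, reject H₀

Derivation:
H₀: p = 0.27, H₁: p ≠ 0.27
Standard error: SE = √(p₀(1-p₀)/n) = √(0.27×0.73/296) = 0.025805
z-statistic: z = (p̂ - p₀)/SE = (0.362 - 0.27)/0.025805 = 3.5652
Critical value: z_0.005 = ±2.576
p-value = 0.0004
Decision: reject H₀ at α = 0.01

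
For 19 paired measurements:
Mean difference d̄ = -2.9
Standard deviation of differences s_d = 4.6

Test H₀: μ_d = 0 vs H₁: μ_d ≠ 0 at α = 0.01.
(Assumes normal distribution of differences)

Answer: t = -2.7480, fail to reject H₀

Derivation:
df = n - 1 = 18
SE = s_d/√n = 4.6/√19 = 1.0553
t = d̄/SE = -2.9/1.0553 = -2.7480
Critical value: t_{0.005,18} = ±2.878
p-value ≈ 0.0132
Decision: fail to reject H₀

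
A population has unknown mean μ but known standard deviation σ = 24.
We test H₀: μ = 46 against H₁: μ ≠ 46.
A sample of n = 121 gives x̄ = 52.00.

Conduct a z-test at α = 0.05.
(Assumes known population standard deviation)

Answer: z = 2.7500, reject H₀

Derivation:
Standard error: SE = σ/√n = 24/√121 = 2.1818
z-statistic: z = (x̄ - μ₀)/SE = (52.00 - 46)/2.1818 = 2.7500
Critical value: ±1.960
p-value = 0.0060
Decision: reject H₀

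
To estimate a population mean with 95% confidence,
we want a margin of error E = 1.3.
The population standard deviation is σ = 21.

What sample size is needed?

z_0.025 = 1.960
n = (z×σ/E)² = (1.960×21/1.3)²
n = 1002.4530
Round up: n = 1003

Answer: n = 1003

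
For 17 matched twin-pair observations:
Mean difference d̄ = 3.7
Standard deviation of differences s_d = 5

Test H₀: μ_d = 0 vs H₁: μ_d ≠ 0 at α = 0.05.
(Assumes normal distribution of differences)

df = n - 1 = 16
SE = s_d/√n = 5/√17 = 1.2127
t = d̄/SE = 3.7/1.2127 = 3.0510
Critical value: t_{0.025,16} = ±2.120
p-value ≈ 0.0076
Decision: reject H₀

Answer: t = 3.0510, reject H₀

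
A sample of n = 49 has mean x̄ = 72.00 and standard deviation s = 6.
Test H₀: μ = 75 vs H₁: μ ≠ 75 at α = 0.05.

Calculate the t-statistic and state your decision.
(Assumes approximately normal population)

df = n - 1 = 48
SE = s/√n = 6/√49 = 0.8571
t = (x̄ - μ₀)/SE = (72.00 - 75)/0.8571 = -3.5002
Critical value: t_{0.025,48} = ±2.011
p-value ≈ 0.0010
Decision: reject H₀

Answer: t = -3.5002, reject H₀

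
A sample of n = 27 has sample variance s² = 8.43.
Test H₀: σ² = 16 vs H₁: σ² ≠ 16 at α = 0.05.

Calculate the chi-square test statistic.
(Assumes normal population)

Answer: χ² = 13.6988, reject H₀

Derivation:
df = n - 1 = 26
χ² = (n-1)s²/σ₀² = 26×8.43/16 = 13.6988
Critical values: χ²_{0.975,26} = 13.844, χ²_{0.025,26} = 41.923
Rejection region: χ² < 13.844 or χ² > 41.923
Decision: reject H₀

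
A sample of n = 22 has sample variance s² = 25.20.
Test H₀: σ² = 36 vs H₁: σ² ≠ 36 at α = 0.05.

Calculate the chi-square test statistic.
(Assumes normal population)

Answer: χ² = 14.7000, fail to reject H₀

Derivation:
df = n - 1 = 21
χ² = (n-1)s²/σ₀² = 21×25.20/36 = 14.7000
Critical values: χ²_{0.975,21} = 10.283, χ²_{0.025,21} = 35.479
Rejection region: χ² < 10.283 or χ² > 35.479
Decision: fail to reject H₀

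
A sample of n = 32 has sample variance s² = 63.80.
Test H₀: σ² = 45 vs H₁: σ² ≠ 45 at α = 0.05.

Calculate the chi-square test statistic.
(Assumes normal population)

df = n - 1 = 31
χ² = (n-1)s²/σ₀² = 31×63.80/45 = 43.9511
Critical values: χ²_{0.975,31} = 17.539, χ²_{0.025,31} = 48.232
Rejection region: χ² < 17.539 or χ² > 48.232
Decision: fail to reject H₀

Answer: χ² = 43.9511, fail to reject H₀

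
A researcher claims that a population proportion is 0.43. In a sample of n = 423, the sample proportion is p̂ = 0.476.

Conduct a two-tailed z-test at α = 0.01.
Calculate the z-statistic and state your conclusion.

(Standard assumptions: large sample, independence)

H₀: p = 0.43, H₁: p ≠ 0.43
Standard error: SE = √(p₀(1-p₀)/n) = √(0.43×0.57/423) = 0.024071
z-statistic: z = (p̂ - p₀)/SE = (0.476 - 0.43)/0.024071 = 1.9110
Critical value: z_0.005 = ±2.576
p-value = 0.0560
Decision: fail to reject H₀ at α = 0.01

Answer: z = 1.9110, fail to reject H₀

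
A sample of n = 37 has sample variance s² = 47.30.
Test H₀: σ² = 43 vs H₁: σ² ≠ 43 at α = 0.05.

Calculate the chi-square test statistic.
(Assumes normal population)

Answer: χ² = 39.6000, fail to reject H₀

Derivation:
df = n - 1 = 36
χ² = (n-1)s²/σ₀² = 36×47.30/43 = 39.6000
Critical values: χ²_{0.975,36} = 21.336, χ²_{0.025,36} = 54.437
Rejection region: χ² < 21.336 or χ² > 54.437
Decision: fail to reject H₀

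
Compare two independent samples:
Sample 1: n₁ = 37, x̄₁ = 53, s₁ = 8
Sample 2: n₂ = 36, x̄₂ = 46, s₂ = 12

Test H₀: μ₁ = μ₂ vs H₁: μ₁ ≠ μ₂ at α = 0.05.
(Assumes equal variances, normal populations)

Answer: t = 2.9401, reject H₀

Derivation:
Pooled variance: s²_p = [36×8² + 35×12²]/(71) = 103.4366
s_p = 10.1704
SE = s_p×√(1/n₁ + 1/n₂) = 10.1704×√(1/37 + 1/36) = 2.3809
t = (x̄₁ - x̄₂)/SE = (53 - 46)/2.3809 = 2.9401
df = 71, t-critical = ±1.994
Decision: reject H₀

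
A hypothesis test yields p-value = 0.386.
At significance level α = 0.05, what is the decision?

Compare p-value to α:
0.386 ≥ 0.05
Decision: fail to reject H₀

Answer: fail to reject H₀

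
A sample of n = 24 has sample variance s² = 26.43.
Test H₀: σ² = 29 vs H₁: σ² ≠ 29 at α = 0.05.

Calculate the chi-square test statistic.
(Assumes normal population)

df = n - 1 = 23
χ² = (n-1)s²/σ₀² = 23×26.43/29 = 20.9617
Critical values: χ²_{0.975,23} = 11.689, χ²_{0.025,23} = 38.076
Rejection region: χ² < 11.689 or χ² > 38.076
Decision: fail to reject H₀

Answer: χ² = 20.9617, fail to reject H₀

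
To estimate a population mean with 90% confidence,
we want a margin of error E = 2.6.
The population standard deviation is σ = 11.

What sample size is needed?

Answer: n = 49

Derivation:
z_0.05 = 1.645
n = (z×σ/E)² = (1.645×11/2.6)²
n = 48.4362
Round up: n = 49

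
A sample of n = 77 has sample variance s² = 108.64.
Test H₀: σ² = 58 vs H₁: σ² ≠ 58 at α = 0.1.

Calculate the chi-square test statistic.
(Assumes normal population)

df = n - 1 = 76
χ² = (n-1)s²/σ₀² = 76×108.64/58 = 142.3559
Critical values: χ²_{0.95,76} = 56.920, χ²_{0.05,76} = 97.351
Rejection region: χ² < 56.920 or χ² > 97.351
Decision: reject H₀

Answer: χ² = 142.3559, reject H₀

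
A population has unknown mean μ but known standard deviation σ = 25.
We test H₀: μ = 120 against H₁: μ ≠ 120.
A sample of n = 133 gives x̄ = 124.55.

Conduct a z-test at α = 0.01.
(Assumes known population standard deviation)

Standard error: SE = σ/√n = 25/√133 = 2.1678
z-statistic: z = (x̄ - μ₀)/SE = (124.55 - 120)/2.1678 = 2.0989
Critical value: ±2.576
p-value = 0.0358
Decision: fail to reject H₀

Answer: z = 2.0989, fail to reject H₀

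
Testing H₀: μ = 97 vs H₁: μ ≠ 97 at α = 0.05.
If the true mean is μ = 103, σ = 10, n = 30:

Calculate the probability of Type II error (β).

Answer: β ≈ 0.0924

Derivation:
SE = σ/√n = 10/√30 = 1.8257
Critical values: μ₀ ± z_0.025×SE = 97 ± 1.960×1.8257
Acceptance region: (93.4216, 100.5784)
Under H₁ (μ = 103): z_high = (100.5784 - 103)/1.8257 = -1.3264, z_low = (93.4216 - 103)/1.8257 = -5.2464
β = P(not reject | H₁) = Φ(-1.3264) - Φ(-5.2464) ≈ 0.0924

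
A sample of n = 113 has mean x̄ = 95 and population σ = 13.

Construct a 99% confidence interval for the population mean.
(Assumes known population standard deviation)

Confidence level: 99%, α = 0.01
z_0.005 = 2.576
SE = σ/√n = 13/√113 = 1.2229
Margin of error = 2.576 × 1.2229 = 3.1502
CI: x̄ ± margin = 95 ± 3.1502
CI: (91.8498, 98.1502)

Answer: (91.8498, 98.1502)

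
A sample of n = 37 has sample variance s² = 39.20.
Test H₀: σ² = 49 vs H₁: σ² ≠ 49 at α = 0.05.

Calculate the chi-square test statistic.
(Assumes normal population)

Answer: χ² = 28.8000, fail to reject H₀

Derivation:
df = n - 1 = 36
χ² = (n-1)s²/σ₀² = 36×39.20/49 = 28.8000
Critical values: χ²_{0.975,36} = 21.336, χ²_{0.025,36} = 54.437
Rejection region: χ² < 21.336 or χ² > 54.437
Decision: fail to reject H₀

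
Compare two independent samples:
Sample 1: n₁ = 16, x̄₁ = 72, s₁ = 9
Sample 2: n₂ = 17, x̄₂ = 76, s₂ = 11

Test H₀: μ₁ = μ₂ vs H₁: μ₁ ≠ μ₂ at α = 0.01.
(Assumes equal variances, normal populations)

Pooled variance: s²_p = [15×9² + 16×11²]/(31) = 101.6452
s_p = 10.0819
SE = s_p×√(1/n₁ + 1/n₂) = 10.0819×√(1/16 + 1/17) = 3.5117
t = (x̄₁ - x̄₂)/SE = (72 - 76)/3.5117 = -1.1390
df = 31, t-critical = ±2.744
Decision: fail to reject H₀

Answer: t = -1.1390, fail to reject H₀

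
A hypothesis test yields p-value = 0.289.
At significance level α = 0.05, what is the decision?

Compare p-value to α:
0.289 ≥ 0.05
Decision: fail to reject H₀

Answer: fail to reject H₀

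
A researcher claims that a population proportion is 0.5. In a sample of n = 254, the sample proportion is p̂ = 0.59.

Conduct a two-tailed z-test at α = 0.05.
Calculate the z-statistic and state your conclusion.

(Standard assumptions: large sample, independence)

Answer: z = 2.8687, reject H₀

Derivation:
H₀: p = 0.5, H₁: p ≠ 0.5
Standard error: SE = √(p₀(1-p₀)/n) = √(0.5×0.5/254) = 0.031373
z-statistic: z = (p̂ - p₀)/SE = (0.59 - 0.5)/0.031373 = 2.8687
Critical value: z_0.025 = ±1.960
p-value = 0.0041
Decision: reject H₀ at α = 0.05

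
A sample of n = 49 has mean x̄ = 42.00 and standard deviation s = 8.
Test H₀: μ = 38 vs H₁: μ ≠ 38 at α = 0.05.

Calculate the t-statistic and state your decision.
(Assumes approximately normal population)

Answer: t = 3.4999, reject H₀

Derivation:
df = n - 1 = 48
SE = s/√n = 8/√49 = 1.1429
t = (x̄ - μ₀)/SE = (42.00 - 38)/1.1429 = 3.4999
Critical value: t_{0.025,48} = ±2.011
p-value ≈ 0.0010
Decision: reject H₀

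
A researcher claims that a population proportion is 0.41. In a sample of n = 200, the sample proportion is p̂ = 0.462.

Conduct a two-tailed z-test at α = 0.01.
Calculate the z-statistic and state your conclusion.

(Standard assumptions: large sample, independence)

Answer: z = 1.4952, fail to reject H₀

Derivation:
H₀: p = 0.41, H₁: p ≠ 0.41
Standard error: SE = √(p₀(1-p₀)/n) = √(0.41×0.59/200) = 0.034778
z-statistic: z = (p̂ - p₀)/SE = (0.462 - 0.41)/0.034778 = 1.4952
Critical value: z_0.005 = ±2.576
p-value = 0.1349
Decision: fail to reject H₀ at α = 0.01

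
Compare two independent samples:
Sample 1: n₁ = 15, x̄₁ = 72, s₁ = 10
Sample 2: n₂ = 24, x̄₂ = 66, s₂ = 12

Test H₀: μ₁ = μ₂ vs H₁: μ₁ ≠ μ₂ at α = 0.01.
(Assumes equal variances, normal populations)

Answer: t = 1.6154, fail to reject H₀

Derivation:
Pooled variance: s²_p = [14×10² + 23×12²]/(37) = 127.3514
s_p = 11.2850
SE = s_p×√(1/n₁ + 1/n₂) = 11.2850×√(1/15 + 1/24) = 3.7143
t = (x̄₁ - x̄₂)/SE = (72 - 66)/3.7143 = 1.6154
df = 37, t-critical = ±2.715
Decision: fail to reject H₀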